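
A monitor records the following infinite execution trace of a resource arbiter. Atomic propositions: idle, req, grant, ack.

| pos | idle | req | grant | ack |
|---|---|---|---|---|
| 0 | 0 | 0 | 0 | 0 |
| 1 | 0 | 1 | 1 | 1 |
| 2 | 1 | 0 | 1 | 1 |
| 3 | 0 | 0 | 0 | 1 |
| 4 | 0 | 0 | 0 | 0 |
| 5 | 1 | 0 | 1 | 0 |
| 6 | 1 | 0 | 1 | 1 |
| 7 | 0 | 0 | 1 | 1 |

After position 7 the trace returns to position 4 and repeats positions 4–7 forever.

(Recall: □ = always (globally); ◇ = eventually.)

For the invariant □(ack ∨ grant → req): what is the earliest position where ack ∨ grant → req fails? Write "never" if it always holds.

Check ack ∨ grant → req at each position in order: 0 ✓, 1 ✓.
At position 2 the labels are {ack, grant, idle}, so ack ∨ grant → req is false there. This is the first violation.

2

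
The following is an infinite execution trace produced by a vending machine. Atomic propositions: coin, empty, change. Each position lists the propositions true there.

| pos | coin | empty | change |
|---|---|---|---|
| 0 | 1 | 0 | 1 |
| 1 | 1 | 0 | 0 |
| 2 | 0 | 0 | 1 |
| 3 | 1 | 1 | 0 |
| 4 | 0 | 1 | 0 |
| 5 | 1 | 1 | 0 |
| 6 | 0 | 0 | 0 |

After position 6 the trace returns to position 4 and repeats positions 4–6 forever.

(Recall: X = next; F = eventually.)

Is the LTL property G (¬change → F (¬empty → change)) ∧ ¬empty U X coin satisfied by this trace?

Satisfied

¬change → F (¬empty → change) holds at every position 0..6, and those are all positions ever visited, so G (¬change → F (¬empty → change)) holds.
Positions where ¬change holds: 1, 3, 4, 5, 6.
Check F (¬empty → change) at each: 1→ok, 3→ok, 4→ok, 5→ok, 6→ok.
Walking from position 0: X coin first holds at position 0, and ¬empty holds at every earlier position along the way, so ¬empty U X coin holds.
At position 0: G (¬change → F (¬empty → change)) is true; ¬empty U X coin is true; so G (¬change → F (¬empty → change)) ∧ ¬empty U X coin is true.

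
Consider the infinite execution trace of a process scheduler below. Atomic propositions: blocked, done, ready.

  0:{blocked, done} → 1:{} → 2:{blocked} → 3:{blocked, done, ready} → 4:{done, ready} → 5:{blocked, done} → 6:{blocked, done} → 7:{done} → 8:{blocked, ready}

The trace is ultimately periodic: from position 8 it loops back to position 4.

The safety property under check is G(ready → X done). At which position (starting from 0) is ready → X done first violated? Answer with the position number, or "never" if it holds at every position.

never

ready → X done holds at every position 0..8, and those are all the positions the trace ever visits, so the invariant G(ready → X done) is never violated.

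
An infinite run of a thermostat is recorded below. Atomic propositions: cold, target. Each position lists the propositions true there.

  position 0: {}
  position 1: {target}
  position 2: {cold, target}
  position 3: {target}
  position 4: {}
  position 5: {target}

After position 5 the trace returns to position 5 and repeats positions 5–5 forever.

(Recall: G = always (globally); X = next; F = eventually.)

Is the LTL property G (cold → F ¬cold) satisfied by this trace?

cold → F ¬cold holds at every position 0..5, and those are all positions ever visited, so G (cold → F ¬cold) holds.
Positions where cold holds: 2.
Check F ¬cold at each: 2→ok.

Yes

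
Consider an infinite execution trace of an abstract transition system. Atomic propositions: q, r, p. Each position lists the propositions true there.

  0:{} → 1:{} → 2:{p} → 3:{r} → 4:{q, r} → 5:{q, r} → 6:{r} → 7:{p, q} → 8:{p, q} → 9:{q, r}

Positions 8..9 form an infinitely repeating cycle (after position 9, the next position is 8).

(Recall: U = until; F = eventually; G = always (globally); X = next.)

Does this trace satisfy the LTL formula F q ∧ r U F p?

Satisfied

q holds at position 4, which is reachable from 0, so F q holds.
Walking from position 0: F p first holds at position 0, and r holds at every earlier position along the way, so r U F p holds.
At position 0: F q is true; r U F p is true; so F q ∧ r U F p is true.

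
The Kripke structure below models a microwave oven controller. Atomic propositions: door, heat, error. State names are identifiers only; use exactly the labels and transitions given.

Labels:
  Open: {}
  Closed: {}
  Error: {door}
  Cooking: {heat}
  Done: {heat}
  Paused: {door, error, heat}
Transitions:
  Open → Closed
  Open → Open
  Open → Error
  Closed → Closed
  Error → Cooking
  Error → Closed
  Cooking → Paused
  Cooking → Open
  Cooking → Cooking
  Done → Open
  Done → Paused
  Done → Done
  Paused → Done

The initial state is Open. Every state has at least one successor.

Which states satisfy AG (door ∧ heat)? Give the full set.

none

States satisfying door ∧ heat: {Paused}.
States satisfying AG (door ∧ heat): ∅.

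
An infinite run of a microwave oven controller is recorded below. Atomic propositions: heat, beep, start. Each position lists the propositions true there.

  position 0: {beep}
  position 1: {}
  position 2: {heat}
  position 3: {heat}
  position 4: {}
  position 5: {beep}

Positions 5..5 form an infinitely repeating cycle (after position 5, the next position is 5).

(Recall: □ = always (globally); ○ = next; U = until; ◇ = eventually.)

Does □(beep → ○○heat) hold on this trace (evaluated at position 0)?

beep → ○○heat must hold at every position from 0 onward. It fails at position 5, so □(beep → ○○heat) is false.
Positions where beep holds: 0, 5.
Check ○○heat at each: 0→ok, 5→fails.

Violated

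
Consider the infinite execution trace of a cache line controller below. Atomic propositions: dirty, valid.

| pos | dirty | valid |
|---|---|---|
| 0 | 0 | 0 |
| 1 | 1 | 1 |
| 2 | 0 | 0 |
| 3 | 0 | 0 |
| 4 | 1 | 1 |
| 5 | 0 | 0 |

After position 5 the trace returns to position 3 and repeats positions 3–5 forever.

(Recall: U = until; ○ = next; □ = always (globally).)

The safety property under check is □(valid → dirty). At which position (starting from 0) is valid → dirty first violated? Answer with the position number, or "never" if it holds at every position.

valid → dirty holds at every position 0..5, and those are all the positions the trace ever visits, so the invariant □(valid → dirty) is never violated.

never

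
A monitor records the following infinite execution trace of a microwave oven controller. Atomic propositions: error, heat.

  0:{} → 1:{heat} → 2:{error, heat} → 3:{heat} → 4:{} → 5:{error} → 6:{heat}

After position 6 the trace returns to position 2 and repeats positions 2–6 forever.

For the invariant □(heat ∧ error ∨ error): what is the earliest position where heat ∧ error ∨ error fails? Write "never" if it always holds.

0

At position 0 the labels are {}, so heat ∧ error ∨ error is false there. This is the first violation.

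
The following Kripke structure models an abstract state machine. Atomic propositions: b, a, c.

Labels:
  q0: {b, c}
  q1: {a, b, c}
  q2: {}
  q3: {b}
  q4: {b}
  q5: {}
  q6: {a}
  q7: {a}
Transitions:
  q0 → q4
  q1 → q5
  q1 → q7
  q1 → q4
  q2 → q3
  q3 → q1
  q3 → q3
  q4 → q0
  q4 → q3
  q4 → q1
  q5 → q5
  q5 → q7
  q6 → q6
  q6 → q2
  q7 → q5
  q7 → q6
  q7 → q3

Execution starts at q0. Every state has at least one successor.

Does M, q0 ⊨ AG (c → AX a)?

States satisfying c → AX a: {q2, q3, q4, q5, q6, q7}.
States satisfying AG (c → AX a): ∅.
q0 is reachable from q0 and violates c → AX a, so AG fails at q0.
q0 ∉ Sat(AG (c → AX a)).

Violated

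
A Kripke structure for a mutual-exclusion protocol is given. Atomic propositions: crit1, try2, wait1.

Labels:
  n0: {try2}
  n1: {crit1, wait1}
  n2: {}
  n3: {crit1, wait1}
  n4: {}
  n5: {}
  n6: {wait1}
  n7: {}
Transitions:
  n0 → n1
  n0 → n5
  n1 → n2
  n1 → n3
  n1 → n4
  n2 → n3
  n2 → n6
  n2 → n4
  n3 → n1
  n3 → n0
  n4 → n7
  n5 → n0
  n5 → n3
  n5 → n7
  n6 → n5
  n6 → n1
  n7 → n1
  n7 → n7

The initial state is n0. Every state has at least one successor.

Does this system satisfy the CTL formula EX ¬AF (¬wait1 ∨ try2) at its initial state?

States satisfying ¬AF (¬wait1 ∨ try2): {n1, n3, n6}.
States satisfying EX ¬AF (¬wait1 ∨ try2): {n0, n1, n2, n3, n5, n6, n7}.
n0 ∈ Sat(EX ¬AF (¬wait1 ∨ try2)).

Yes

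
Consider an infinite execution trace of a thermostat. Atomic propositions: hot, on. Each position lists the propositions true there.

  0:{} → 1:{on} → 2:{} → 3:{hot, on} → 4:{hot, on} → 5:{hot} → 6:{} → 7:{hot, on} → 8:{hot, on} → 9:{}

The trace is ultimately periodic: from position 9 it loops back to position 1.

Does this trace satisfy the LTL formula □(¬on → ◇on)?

Holds

¬on → ◇on holds at every position 0..9, and those are all positions ever visited, so □(¬on → ◇on) holds.
Positions where ¬on holds: 0, 2, 5, 6, 9.
Check ◇on at each: 0→ok, 2→ok, 5→ok, 6→ok, 9→ok.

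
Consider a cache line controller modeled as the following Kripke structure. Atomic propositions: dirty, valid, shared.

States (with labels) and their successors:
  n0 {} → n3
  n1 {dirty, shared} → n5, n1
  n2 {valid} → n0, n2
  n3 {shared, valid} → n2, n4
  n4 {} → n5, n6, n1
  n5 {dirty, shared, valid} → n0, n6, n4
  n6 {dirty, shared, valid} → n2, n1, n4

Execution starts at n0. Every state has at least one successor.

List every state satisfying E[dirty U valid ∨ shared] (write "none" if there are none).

States satisfying dirty: {n1, n5, n6}.
States satisfying valid ∨ shared: {n1, n2, n3, n5, n6}.
States satisfying E[dirty U valid ∨ shared]: {n1, n2, n3, n5, n6}.

{n1, n2, n3, n5, n6}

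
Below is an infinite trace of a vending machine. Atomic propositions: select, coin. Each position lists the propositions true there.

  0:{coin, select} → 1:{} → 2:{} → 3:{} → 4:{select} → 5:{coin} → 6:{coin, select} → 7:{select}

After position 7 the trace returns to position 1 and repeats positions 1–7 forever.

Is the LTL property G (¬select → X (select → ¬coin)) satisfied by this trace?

No

¬select → X (select → ¬coin) must hold at every position from 0 onward. It fails at position 5, so G (¬select → X (select → ¬coin)) is false.
Positions where ¬select holds: 1, 2, 3, 5.
Check X (select → ¬coin) at each: 1→ok, 2→ok, 3→ok, 5→fails.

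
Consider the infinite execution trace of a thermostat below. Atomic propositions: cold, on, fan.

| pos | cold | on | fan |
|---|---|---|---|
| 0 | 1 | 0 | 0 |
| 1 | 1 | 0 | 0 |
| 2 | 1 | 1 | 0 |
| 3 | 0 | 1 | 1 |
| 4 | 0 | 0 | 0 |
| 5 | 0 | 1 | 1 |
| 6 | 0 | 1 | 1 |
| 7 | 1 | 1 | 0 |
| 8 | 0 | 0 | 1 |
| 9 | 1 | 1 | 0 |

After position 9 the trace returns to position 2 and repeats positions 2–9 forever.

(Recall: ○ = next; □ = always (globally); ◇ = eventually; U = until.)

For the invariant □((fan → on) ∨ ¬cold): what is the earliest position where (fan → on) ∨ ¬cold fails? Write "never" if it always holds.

(fan → on) ∨ ¬cold holds at every position 0..9, and those are all the positions the trace ever visits, so the invariant □((fan → on) ∨ ¬cold) is never violated.

never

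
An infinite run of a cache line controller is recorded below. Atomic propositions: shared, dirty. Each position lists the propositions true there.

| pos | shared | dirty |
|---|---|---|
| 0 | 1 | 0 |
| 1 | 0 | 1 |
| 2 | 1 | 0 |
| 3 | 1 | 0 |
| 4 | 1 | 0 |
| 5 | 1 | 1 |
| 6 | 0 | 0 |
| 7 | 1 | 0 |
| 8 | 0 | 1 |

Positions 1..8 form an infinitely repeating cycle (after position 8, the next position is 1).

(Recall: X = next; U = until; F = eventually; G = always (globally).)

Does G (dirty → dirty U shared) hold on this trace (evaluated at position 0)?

dirty → dirty U shared holds at every position 0..8, and those are all positions ever visited, so G (dirty → dirty U shared) holds.
Positions where dirty holds: 1, 5, 8.
Check dirty U shared at each: 1→ok, 5→ok, 8→ok.

Holds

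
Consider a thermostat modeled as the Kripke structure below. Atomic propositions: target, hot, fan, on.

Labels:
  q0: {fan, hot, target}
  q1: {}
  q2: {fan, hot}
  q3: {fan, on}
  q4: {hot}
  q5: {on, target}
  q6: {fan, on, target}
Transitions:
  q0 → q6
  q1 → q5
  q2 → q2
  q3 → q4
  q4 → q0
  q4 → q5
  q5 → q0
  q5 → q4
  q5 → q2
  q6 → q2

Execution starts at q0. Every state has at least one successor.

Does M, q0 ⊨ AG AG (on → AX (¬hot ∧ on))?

Does not hold

States satisfying AG (on → AX (¬hot ∧ on)): {q2}.
States satisfying AG AG (on → AX (¬hot ∧ on)): {q2}.
q0 is reachable from q0 and violates AG (on → AX (¬hot ∧ on)), so AG fails at q0.
q0 ∉ Sat(AG AG (on → AX (¬hot ∧ on))).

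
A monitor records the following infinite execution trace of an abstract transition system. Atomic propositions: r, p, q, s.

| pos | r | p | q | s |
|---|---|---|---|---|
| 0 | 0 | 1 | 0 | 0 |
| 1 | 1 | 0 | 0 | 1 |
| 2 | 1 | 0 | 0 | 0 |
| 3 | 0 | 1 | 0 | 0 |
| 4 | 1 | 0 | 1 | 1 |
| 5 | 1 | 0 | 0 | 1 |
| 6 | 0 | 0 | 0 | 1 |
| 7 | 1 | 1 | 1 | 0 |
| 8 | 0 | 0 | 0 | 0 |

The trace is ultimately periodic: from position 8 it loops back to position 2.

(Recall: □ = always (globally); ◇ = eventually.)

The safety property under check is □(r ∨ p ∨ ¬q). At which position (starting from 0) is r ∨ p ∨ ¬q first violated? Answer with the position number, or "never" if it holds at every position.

never

r ∨ p ∨ ¬q holds at every position 0..8, and those are all the positions the trace ever visits, so the invariant □(r ∨ p ∨ ¬q) is never violated.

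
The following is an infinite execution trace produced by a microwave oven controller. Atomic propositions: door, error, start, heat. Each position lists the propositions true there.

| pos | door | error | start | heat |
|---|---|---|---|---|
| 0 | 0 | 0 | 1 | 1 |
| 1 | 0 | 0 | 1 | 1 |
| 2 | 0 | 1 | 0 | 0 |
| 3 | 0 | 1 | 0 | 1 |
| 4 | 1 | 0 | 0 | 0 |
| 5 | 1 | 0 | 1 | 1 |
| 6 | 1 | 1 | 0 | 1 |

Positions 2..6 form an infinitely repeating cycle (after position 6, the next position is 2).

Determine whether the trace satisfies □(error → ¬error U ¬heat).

Does not hold

error → ¬error U ¬heat must hold at every position from 0 onward. It fails at position 3, so □(error → ¬error U ¬heat) is false.
Positions where error holds: 2, 3, 6.
Check ¬error U ¬heat at each: 2→ok, 3→fails, 6→fails.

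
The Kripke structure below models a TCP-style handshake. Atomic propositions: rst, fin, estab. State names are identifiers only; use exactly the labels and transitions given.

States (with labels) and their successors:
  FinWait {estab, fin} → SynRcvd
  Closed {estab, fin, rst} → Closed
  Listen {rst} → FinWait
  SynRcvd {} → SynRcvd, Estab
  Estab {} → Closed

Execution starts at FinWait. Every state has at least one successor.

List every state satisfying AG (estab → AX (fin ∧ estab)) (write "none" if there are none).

{Closed, SynRcvd, Estab}

States satisfying estab → AX (fin ∧ estab): {Closed, Listen, SynRcvd, Estab}.
States satisfying AG (estab → AX (fin ∧ estab)): {Closed, SynRcvd, Estab}.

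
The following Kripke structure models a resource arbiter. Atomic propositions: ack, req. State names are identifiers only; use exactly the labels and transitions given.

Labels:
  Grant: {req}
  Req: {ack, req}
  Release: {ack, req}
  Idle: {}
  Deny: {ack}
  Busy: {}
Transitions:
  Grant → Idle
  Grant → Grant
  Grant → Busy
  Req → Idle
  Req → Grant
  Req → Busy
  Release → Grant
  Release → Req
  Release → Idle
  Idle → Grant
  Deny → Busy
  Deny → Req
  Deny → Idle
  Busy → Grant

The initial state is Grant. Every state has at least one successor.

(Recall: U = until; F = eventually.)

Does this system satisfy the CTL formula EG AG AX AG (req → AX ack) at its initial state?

States satisfying AG AX AG (req → AX ack): ∅.
States satisfying EG AG AX AG (req → AX ack): ∅.
No suitable path/successor from Grant witnesses the formula.
Grant ∉ Sat(EG AG AX AG (req → AX ack)).

Violated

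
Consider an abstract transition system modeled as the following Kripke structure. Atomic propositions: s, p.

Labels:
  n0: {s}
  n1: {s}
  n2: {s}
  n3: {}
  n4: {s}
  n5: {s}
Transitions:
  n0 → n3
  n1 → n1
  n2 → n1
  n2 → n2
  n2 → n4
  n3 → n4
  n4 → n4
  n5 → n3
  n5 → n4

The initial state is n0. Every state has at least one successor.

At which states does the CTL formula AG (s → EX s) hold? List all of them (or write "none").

States satisfying s → EX s: {n1, n2, n3, n4, n5}.
States satisfying AG (s → EX s): {n1, n2, n3, n4, n5}.

{n1, n2, n3, n4, n5}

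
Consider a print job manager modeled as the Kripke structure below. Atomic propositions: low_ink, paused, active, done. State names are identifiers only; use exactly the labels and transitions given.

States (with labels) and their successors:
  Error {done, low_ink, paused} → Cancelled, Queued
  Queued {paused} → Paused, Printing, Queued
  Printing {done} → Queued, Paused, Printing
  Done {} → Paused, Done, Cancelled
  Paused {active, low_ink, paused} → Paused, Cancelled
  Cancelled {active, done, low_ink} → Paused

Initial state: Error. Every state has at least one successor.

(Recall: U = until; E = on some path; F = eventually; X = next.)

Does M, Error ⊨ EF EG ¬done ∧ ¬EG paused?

No

States satisfying EG ¬done: {Queued, Done, Paused}.
States satisfying EF EG ¬done: {Error, Queued, Printing, Done, Paused, Cancelled}.
States satisfying paused: {Error, Queued, Paused}.
States satisfying EG paused: {Error, Queued, Paused}.
States satisfying ¬EG paused: {Printing, Done, Cancelled}.
States satisfying EF EG ¬done ∧ ¬EG paused: {Printing, Done, Cancelled}.
Error ∉ Sat(EF EG ¬done ∧ ¬EG paused).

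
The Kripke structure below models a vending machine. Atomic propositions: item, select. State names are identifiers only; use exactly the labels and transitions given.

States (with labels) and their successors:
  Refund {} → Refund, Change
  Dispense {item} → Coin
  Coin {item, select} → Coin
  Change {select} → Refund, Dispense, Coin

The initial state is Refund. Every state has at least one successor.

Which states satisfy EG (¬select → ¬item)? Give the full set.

{Refund, Coin, Change}

States satisfying ¬select → ¬item: {Refund, Coin, Change}.
States satisfying EG (¬select → ¬item): {Refund, Coin, Change}.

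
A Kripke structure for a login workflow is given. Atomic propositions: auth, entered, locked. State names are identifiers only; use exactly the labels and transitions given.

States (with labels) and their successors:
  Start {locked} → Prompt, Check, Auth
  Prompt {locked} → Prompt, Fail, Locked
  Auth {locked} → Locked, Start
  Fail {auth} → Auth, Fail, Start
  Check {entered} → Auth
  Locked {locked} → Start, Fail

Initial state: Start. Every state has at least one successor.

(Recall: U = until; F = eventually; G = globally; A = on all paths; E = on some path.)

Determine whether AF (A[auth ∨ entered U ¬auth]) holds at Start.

Satisfied

States satisfying A[auth ∨ entered U ¬auth]: {Start, Prompt, Auth, Check, Locked}.
States satisfying AF (A[auth ∨ entered U ¬auth]): {Start, Prompt, Auth, Check, Locked}.
Start ∈ Sat(AF (A[auth ∨ entered U ¬auth])).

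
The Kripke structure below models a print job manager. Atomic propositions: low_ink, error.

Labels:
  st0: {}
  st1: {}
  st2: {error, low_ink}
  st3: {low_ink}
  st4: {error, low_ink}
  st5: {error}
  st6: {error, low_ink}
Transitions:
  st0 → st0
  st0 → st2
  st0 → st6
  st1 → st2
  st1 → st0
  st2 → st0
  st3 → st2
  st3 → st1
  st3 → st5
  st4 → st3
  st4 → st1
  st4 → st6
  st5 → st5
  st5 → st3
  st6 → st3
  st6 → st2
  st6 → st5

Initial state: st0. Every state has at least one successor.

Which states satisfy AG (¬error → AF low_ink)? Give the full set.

States satisfying ¬error → AF low_ink: {st2, st3, st4, st5, st6}.
States satisfying AG (¬error → AF low_ink): ∅.

none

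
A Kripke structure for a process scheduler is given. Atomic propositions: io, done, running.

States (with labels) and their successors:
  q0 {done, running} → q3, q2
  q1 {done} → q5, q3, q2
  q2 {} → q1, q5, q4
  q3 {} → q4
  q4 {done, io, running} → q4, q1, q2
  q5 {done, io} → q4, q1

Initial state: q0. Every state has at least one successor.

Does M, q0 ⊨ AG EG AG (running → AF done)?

States satisfying EG AG (running → AF done): {q0, q1, q2, q3, q4, q5}.
States satisfying AG EG AG (running → AF done): {q0, q1, q2, q3, q4, q5}.
Every state reachable from q0 satisfies EG AG (running → AF done).
q0 ∈ Sat(AG EG AG (running → AF done)).

Satisfied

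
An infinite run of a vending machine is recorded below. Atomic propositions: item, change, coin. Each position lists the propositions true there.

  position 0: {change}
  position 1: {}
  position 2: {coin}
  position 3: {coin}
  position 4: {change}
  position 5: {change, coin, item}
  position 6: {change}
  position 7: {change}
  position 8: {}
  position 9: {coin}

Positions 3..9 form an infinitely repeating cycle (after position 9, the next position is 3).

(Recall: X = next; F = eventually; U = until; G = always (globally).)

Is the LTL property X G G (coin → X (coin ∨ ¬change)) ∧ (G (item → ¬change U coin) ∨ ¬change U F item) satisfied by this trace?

Violated

The position after 0 is 1; G G (coin → X (coin ∨ ¬change)) is false there.
At position 0: X G G (coin → X (coin ∨ ¬change)) is false; G (item → ¬change U coin) ∨ ¬change U F item is true; so X G G (coin → X (coin ∨ ¬change)) ∧ (G (item → ¬change U coin) ∨ ¬change U F item) is false.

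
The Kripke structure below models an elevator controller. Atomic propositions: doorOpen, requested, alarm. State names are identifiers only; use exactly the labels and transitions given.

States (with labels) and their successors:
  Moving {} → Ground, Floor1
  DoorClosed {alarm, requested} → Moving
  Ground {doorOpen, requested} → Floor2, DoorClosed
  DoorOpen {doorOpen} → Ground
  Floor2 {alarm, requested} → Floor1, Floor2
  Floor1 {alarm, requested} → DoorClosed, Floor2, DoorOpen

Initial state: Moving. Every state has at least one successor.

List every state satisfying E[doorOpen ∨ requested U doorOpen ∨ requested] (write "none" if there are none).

States satisfying doorOpen ∨ requested: {DoorClosed, Ground, DoorOpen, Floor2, Floor1}.
States satisfying E[doorOpen ∨ requested U doorOpen ∨ requested]: {DoorClosed, Ground, DoorOpen, Floor2, Floor1}.

{DoorClosed, Ground, DoorOpen, Floor2, Floor1}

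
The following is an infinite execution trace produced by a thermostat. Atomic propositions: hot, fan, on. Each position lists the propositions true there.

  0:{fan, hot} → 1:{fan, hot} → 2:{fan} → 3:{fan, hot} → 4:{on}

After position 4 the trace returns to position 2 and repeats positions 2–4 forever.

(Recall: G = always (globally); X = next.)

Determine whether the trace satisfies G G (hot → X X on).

Violated

G (hot → X X on) must hold at every position from 0 onward. It fails at position 0, so G G (hot → X X on) is false.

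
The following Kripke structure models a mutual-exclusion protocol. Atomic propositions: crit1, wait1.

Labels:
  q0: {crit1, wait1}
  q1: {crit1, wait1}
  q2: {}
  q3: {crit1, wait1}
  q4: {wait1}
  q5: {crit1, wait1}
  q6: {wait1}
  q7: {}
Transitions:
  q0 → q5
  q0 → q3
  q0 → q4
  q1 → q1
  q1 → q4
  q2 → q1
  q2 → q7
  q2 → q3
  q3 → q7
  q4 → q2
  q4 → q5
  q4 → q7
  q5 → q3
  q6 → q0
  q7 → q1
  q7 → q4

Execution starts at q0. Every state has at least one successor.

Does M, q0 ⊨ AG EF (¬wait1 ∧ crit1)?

States satisfying EF (¬wait1 ∧ crit1): ∅.
States satisfying AG EF (¬wait1 ∧ crit1): ∅.
q0 is reachable from q0 and violates EF (¬wait1 ∧ crit1), so AG fails at q0.
q0 ∉ Sat(AG EF (¬wait1 ∧ crit1)).

Violated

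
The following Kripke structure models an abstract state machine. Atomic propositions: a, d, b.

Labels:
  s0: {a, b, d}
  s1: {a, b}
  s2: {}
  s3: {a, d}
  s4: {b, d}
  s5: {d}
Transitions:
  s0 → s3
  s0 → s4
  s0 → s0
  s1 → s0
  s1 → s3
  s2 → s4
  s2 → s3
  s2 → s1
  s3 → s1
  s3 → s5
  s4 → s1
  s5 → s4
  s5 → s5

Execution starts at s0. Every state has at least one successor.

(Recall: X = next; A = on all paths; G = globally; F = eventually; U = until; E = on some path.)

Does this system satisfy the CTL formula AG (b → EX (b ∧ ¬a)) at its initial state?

States satisfying b → EX (b ∧ ¬a): {s0, s2, s3, s5}.
States satisfying AG (b → EX (b ∧ ¬a)): ∅.
s1 is reachable from s0 and violates b → EX (b ∧ ¬a), so AG fails at s0.
s0 ∉ Sat(AG (b → EX (b ∧ ¬a))).

No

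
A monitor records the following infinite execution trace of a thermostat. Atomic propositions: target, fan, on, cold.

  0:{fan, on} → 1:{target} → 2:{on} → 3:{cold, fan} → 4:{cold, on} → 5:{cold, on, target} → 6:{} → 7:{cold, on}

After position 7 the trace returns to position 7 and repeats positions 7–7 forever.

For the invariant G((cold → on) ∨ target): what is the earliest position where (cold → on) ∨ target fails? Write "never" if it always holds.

Check (cold → on) ∨ target at each position in order: 0 ✓, 1 ✓, 2 ✓.
At position 3 the labels are {cold, fan}, so (cold → on) ∨ target is false there. This is the first violation.

3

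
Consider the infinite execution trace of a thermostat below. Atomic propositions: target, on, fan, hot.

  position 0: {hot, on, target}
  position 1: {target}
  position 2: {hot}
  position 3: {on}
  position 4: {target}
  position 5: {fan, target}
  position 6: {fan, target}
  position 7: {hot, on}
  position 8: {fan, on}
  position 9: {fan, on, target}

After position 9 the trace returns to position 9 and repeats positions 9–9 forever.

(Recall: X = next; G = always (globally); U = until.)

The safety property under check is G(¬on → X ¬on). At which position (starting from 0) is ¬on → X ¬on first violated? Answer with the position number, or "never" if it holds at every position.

Check ¬on → X ¬on at each position in order: 0 ✓, 1 ✓.
At position 2 the labels are {hot} and the next position 3 has {on}, so ¬on → X ¬on is false there. This is the first violation.

2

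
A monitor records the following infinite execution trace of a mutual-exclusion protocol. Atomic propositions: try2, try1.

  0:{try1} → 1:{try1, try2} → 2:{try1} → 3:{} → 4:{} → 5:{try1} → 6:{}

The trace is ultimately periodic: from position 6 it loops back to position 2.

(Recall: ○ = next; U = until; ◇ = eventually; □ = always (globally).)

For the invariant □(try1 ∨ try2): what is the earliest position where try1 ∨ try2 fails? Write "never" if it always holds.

3

Check try1 ∨ try2 at each position in order: 0 ✓, 1 ✓, 2 ✓.
At position 3 the labels are {}, so try1 ∨ try2 is false there. This is the first violation.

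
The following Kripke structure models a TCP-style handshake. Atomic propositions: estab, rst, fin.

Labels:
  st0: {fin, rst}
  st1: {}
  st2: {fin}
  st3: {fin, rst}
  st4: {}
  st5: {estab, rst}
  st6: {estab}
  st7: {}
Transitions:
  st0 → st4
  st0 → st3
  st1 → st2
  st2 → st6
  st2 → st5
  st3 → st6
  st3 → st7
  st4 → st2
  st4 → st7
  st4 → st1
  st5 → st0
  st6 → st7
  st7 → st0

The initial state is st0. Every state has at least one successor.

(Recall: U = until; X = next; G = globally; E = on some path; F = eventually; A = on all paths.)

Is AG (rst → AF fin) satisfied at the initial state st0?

Holds

States satisfying rst → AF fin: {st0, st1, st2, st3, st4, st5, st6, st7}.
States satisfying AG (rst → AF fin): {st0, st1, st2, st3, st4, st5, st6, st7}.
Every state reachable from st0 satisfies rst → AF fin.
st0 ∈ Sat(AG (rst → AF fin)).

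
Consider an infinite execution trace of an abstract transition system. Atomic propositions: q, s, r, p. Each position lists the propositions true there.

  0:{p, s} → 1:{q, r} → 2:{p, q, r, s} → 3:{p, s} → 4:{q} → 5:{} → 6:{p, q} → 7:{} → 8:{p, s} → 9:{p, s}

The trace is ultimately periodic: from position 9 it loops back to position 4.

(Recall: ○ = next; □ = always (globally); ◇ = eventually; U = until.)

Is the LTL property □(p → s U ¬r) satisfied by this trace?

Yes

p → s U ¬r holds at every position 0..9, and those are all positions ever visited, so □(p → s U ¬r) holds.
Positions where p holds: 0, 2, 3, 6, 8, 9.
Check s U ¬r at each: 0→ok, 2→ok, 3→ok, 6→ok, 8→ok, 9→ok.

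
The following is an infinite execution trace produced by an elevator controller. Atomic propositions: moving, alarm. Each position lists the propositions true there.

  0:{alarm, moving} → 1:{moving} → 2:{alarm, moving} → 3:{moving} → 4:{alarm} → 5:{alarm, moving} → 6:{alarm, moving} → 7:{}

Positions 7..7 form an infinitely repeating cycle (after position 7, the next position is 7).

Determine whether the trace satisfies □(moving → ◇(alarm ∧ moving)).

moving → ◇(alarm ∧ moving) holds at every position 0..7, and those are all positions ever visited, so □(moving → ◇(alarm ∧ moving)) holds.
Positions where moving holds: 0, 1, 2, 3, 5, 6.
Check ◇(alarm ∧ moving) at each: 0→ok, 1→ok, 2→ok, 3→ok, 5→ok, 6→ok.

Holds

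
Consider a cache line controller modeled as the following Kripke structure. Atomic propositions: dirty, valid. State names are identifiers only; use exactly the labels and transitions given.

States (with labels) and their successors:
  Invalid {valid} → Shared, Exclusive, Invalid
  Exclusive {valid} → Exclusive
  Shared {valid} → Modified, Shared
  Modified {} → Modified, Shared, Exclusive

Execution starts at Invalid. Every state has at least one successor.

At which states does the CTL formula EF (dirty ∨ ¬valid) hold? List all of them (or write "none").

{Invalid, Shared, Modified}

States satisfying dirty ∨ ¬valid: {Modified}.
States satisfying EF (dirty ∨ ¬valid): {Invalid, Shared, Modified}.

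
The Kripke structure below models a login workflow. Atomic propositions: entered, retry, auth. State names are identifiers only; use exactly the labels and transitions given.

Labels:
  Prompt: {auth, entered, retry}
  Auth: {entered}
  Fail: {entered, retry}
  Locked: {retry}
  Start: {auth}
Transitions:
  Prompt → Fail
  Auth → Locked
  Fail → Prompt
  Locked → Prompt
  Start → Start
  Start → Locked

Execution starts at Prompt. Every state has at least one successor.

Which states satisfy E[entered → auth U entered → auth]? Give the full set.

{Prompt, Locked, Start}

States satisfying entered → auth: {Prompt, Locked, Start}.
States satisfying E[entered → auth U entered → auth]: {Prompt, Locked, Start}.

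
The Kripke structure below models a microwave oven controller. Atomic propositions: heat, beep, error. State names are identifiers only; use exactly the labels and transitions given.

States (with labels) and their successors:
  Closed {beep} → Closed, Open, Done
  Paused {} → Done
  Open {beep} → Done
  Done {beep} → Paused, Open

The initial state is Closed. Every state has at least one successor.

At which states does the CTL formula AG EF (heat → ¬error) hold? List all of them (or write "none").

{Closed, Paused, Open, Done}

States satisfying EF (heat → ¬error): {Closed, Paused, Open, Done}.
States satisfying AG EF (heat → ¬error): {Closed, Paused, Open, Done}.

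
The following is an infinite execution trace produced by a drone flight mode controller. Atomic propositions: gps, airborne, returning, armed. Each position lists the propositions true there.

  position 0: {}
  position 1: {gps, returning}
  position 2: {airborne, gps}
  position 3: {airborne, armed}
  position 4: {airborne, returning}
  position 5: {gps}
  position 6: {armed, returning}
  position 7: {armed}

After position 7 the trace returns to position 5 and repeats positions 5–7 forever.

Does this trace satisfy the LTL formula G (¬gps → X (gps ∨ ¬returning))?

¬gps → X (gps ∨ ¬returning) must hold at every position from 0 onward. It fails at position 3, so G (¬gps → X (gps ∨ ¬returning)) is false.
Positions where ¬gps holds: 0, 3, 4, 6, 7.
Check X (gps ∨ ¬returning) at each: 0→ok, 3→fails, 4→ok, 6→ok, 7→ok.

No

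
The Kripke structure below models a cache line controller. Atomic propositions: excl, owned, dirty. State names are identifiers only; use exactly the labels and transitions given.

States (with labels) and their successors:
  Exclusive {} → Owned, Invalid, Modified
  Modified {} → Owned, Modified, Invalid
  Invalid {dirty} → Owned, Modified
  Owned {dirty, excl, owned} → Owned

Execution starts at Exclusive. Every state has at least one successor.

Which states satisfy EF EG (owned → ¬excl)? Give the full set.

{Exclusive, Modified, Invalid}

States satisfying EG (owned → ¬excl): {Exclusive, Modified, Invalid}.
States satisfying EF EG (owned → ¬excl): {Exclusive, Modified, Invalid}.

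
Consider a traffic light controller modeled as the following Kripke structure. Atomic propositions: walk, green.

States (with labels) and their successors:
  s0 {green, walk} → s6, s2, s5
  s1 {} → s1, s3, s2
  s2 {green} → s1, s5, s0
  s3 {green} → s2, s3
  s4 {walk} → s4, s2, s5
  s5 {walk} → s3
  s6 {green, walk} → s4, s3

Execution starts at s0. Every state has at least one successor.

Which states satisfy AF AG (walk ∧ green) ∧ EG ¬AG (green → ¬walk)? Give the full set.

States satisfying AG (walk ∧ green): ∅.
States satisfying AF AG (walk ∧ green): ∅.
States satisfying ¬AG (green → ¬walk): {s0, s1, s2, s3, s4, s5, s6}.
States satisfying EG ¬AG (green → ¬walk): {s0, s1, s2, s3, s4, s5, s6}.
States satisfying AF AG (walk ∧ green) ∧ EG ¬AG (green → ¬walk): ∅.

none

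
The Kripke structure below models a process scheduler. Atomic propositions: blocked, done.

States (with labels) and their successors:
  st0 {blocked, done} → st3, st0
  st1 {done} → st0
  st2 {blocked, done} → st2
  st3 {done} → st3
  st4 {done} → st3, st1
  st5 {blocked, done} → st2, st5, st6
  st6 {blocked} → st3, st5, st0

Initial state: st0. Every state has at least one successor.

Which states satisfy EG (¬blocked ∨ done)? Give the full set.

States satisfying ¬blocked ∨ done: {st0, st1, st2, st3, st4, st5}.
States satisfying EG (¬blocked ∨ done): {st0, st1, st2, st3, st4, st5}.

{st0, st1, st2, st3, st4, st5}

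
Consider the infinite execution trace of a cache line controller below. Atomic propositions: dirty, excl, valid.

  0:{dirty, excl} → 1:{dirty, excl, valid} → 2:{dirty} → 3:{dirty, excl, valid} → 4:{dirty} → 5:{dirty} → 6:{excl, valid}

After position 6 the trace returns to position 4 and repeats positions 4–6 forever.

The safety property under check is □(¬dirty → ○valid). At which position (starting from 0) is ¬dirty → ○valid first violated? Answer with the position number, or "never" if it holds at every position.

6

Check ¬dirty → ○valid at each position in order: 0 ✓, 1 ✓, 2 ✓, 3 ✓, 4 ✓, 5 ✓.
At position 6 the labels are {excl, valid} and the next position 4 has {dirty}, so ¬dirty → ○valid is false there. This is the first violation.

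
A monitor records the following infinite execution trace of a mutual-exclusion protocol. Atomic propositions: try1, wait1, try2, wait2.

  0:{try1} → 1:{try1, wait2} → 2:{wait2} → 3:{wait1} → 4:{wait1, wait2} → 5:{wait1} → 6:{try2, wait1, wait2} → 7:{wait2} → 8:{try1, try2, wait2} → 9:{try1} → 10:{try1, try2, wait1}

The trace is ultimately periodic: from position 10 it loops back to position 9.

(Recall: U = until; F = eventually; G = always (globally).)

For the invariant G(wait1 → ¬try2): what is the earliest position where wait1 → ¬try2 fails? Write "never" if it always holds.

6

Check wait1 → ¬try2 at each position in order: 0 ✓, 1 ✓, 2 ✓, 3 ✓, 4 ✓, 5 ✓.
At position 6 the labels are {try2, wait1, wait2}, so wait1 → ¬try2 is false there. This is the first violation.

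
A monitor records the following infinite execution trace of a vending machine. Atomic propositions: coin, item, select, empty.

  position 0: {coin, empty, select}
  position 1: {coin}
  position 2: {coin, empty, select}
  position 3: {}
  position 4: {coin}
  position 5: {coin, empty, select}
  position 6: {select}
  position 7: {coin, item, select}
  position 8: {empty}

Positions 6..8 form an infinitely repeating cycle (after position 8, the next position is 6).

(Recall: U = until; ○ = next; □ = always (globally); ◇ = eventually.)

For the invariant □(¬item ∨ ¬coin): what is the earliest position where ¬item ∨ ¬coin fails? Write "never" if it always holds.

7

Check ¬item ∨ ¬coin at each position in order: 0 ✓, 1 ✓, 2 ✓, 3 ✓, 4 ✓, 5 ✓, 6 ✓.
At position 7 the labels are {coin, item, select}, so ¬item ∨ ¬coin is false there. This is the first violation.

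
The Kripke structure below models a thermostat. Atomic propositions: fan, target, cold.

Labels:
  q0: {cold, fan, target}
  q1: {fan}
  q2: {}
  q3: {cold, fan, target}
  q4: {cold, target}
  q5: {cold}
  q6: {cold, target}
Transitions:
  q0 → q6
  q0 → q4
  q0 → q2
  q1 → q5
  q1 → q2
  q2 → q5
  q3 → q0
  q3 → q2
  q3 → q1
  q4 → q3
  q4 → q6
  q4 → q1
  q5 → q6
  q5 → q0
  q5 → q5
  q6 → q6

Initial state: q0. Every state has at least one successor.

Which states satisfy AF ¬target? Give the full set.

States satisfying ¬target: {q1, q2, q5}.
States satisfying AF ¬target: {q1, q2, q5}.

{q1, q2, q5}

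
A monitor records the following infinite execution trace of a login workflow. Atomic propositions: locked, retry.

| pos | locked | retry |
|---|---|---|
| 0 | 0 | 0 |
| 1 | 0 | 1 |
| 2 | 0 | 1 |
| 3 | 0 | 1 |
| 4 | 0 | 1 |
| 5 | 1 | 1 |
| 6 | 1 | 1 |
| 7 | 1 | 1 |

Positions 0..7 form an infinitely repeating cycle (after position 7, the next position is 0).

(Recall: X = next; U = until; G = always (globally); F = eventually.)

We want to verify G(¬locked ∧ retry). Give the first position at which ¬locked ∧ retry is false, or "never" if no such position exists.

0

At position 0 the labels are {}, so ¬locked ∧ retry is false there. This is the first violation.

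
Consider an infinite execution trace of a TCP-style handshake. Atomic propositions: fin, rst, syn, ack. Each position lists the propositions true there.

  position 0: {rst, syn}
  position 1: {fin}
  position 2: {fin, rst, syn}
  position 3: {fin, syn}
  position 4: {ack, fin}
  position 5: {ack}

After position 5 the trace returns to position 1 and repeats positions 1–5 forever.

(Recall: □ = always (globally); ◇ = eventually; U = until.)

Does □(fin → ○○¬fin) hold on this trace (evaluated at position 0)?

fin → ○○¬fin must hold at every position from 0 onward. It fails at position 1, so □(fin → ○○¬fin) is false.
Positions where fin holds: 1, 2, 3, 4.
Check ○○¬fin at each: 1→fails, 2→fails, 3→ok, 4→fails.

Violated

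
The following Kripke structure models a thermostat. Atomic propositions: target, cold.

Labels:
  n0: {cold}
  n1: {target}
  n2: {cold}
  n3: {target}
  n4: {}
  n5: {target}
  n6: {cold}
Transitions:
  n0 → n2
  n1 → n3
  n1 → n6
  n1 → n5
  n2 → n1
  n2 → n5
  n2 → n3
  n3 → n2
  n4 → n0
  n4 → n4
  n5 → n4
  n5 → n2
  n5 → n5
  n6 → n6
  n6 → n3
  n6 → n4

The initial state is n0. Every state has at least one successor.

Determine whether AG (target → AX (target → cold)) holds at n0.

Violated

States satisfying target → AX (target → cold): {n0, n2, n3, n4, n6}.
States satisfying AG (target → AX (target → cold)): ∅.
n1 is reachable from n0 and violates target → AX (target → cold), so AG fails at n0.
n0 ∉ Sat(AG (target → AX (target → cold))).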